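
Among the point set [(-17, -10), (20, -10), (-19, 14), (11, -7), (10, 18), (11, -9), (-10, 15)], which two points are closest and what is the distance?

Computing all pairwise distances among 7 points:

d((-17, -10), (20, -10)) = 37.0
d((-17, -10), (-19, 14)) = 24.0832
d((-17, -10), (11, -7)) = 28.1603
d((-17, -10), (10, 18)) = 38.8973
d((-17, -10), (11, -9)) = 28.0179
d((-17, -10), (-10, 15)) = 25.9615
d((20, -10), (-19, 14)) = 45.793
d((20, -10), (11, -7)) = 9.4868
d((20, -10), (10, 18)) = 29.7321
d((20, -10), (11, -9)) = 9.0554
d((20, -10), (-10, 15)) = 39.0512
d((-19, 14), (11, -7)) = 36.6197
d((-19, 14), (10, 18)) = 29.2746
d((-19, 14), (11, -9)) = 37.8021
d((-19, 14), (-10, 15)) = 9.0554
d((11, -7), (10, 18)) = 25.02
d((11, -7), (11, -9)) = 2.0 <-- minimum
d((11, -7), (-10, 15)) = 30.4138
d((10, 18), (11, -9)) = 27.0185
d((10, 18), (-10, 15)) = 20.2237
d((11, -9), (-10, 15)) = 31.8904

Closest pair: (11, -7) and (11, -9) with distance 2.0

The closest pair is (11, -7) and (11, -9) with Euclidean distance 2.0. For 7 points, brute-force pairwise comparison is shown above. For large n, the divide-and-conquer algorithm (sort by x, recurse on halves, check the dividing strip) achieves O(n log n).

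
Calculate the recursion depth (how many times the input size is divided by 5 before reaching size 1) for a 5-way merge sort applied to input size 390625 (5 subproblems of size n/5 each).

For divide and conquer with division factor 5:

Problem sizes at each level:
Level 0: 390625
Level 1: 78125
Level 2: 15625
Level 3: 3125
Level 4: 625
Level 5: 125
Level 6: 25
Level 7: 5
Level 8: 1

The root is level 0 and the size-1 base case is level 8 (the tree spans levels 0 through 8, i.e. 9 levels counting the root), so the depth is the number of divisions: log_5(390625) = 8

The recursion tree depth is log_5(390625) = 8. At each level, the problem size is divided by 5, so it takes 8 divisions to reduce to a base case of size 1. The algorithm makes 5 recursive calls at each level.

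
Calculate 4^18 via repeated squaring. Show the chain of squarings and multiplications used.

Computing 4^18 by squaring (build up from 4^1; each line after the first costs one multiplication):

4^1 = 4
4^2 = (4^1)^2 = 4^2 = 16
4^4 = (4^2)^2 = 16^2 = 256
4^8 = (4^4)^2 = 256^2 = 65536
4^9 = 4 * 4^8 = 4 * 65536 = 262144
4^18 = (4^9)^2 = 262144^2 = 68719476736

Result: 68719476736
Multiplications needed: 5 (5 lines after 4^1)

4^18 = 68719476736. Using exponentiation by squaring, this requires 5 multiplications. The key idea: if the exponent is even, square the half-power; if odd, multiply by the base once.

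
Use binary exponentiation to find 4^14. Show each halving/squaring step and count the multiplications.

Computing 4^14 by squaring (build up from 4^1; each line after the first costs one multiplication):

4^1 = 4
4^2 = (4^1)^2 = 4^2 = 16
4^3 = 4 * 4^2 = 4 * 16 = 64
4^6 = (4^3)^2 = 64^2 = 4096
4^7 = 4 * 4^6 = 4 * 4096 = 16384
4^14 = (4^7)^2 = 16384^2 = 268435456

Result: 268435456
Multiplications needed: 5 (5 lines after 4^1)

4^14 = 268435456. Using exponentiation by squaring, this requires 5 multiplications. The key idea: if the exponent is even, square the half-power; if odd, multiply by the base once.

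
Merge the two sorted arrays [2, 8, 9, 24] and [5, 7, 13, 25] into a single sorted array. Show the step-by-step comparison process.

Merging process:

Compare 2 vs 5: take 2 from left. Merged: [2]
Compare 8 vs 5: take 5 from right. Merged: [2, 5]
Compare 8 vs 7: take 7 from right. Merged: [2, 5, 7]
Compare 8 vs 13: take 8 from left. Merged: [2, 5, 7, 8]
Compare 9 vs 13: take 9 from left. Merged: [2, 5, 7, 8, 9]
Compare 24 vs 13: take 13 from right. Merged: [2, 5, 7, 8, 9, 13]
Compare 24 vs 25: take 24 from left. Merged: [2, 5, 7, 8, 9, 13, 24]
Append remaining from right: [25]. Merged: [2, 5, 7, 8, 9, 13, 24, 25]

Final merged array: [2, 5, 7, 8, 9, 13, 24, 25]
Total comparisons: 7

The merged array is [2, 5, 7, 8, 9, 13, 24, 25], requiring 7 comparisons. The merge step runs in O(n) time where n is the total number of elements.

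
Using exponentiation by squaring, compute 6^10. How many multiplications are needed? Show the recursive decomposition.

Computing 6^10 by squaring (build up from 6^1; each line after the first costs one multiplication):

6^1 = 6
6^2 = (6^1)^2 = 6^2 = 36
6^4 = (6^2)^2 = 36^2 = 1296
6^5 = 6 * 6^4 = 6 * 1296 = 7776
6^10 = (6^5)^2 = 7776^2 = 60466176

Result: 60466176
Multiplications needed: 4 (4 lines after 6^1)

6^10 = 60466176. Using exponentiation by squaring, this requires 4 multiplications. The key idea: if the exponent is even, square the half-power; if odd, multiply by the base once.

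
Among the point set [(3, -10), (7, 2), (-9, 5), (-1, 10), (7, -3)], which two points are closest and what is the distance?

Computing all pairwise distances among 5 points:

d((3, -10), (7, 2)) = 12.6491
d((3, -10), (-9, 5)) = 19.2094
d((3, -10), (-1, 10)) = 20.3961
d((3, -10), (7, -3)) = 8.0623
d((7, 2), (-9, 5)) = 16.2788
d((7, 2), (-1, 10)) = 11.3137
d((7, 2), (7, -3)) = 5.0 <-- minimum
d((-9, 5), (-1, 10)) = 9.434
d((-9, 5), (7, -3)) = 17.8885
d((-1, 10), (7, -3)) = 15.2643

Closest pair: (7, 2) and (7, -3) with distance 5.0

The closest pair is (7, 2) and (7, -3) with Euclidean distance 5.0. For 5 points, brute-force pairwise comparison is shown above. For large n, the divide-and-conquer algorithm (sort by x, recurse on halves, check the dividing strip) achieves O(n log n).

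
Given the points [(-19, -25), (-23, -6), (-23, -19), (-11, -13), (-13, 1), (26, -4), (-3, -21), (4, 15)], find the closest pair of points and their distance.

Computing all pairwise distances among 8 points:

d((-19, -25), (-23, -6)) = 19.4165
d((-19, -25), (-23, -19)) = 7.2111 <-- minimum
d((-19, -25), (-11, -13)) = 14.4222
d((-19, -25), (-13, 1)) = 26.6833
d((-19, -25), (26, -4)) = 49.6588
d((-19, -25), (-3, -21)) = 16.4924
d((-19, -25), (4, 15)) = 46.1411
d((-23, -6), (-23, -19)) = 13.0
d((-23, -6), (-11, -13)) = 13.8924
d((-23, -6), (-13, 1)) = 12.2066
d((-23, -6), (26, -4)) = 49.0408
d((-23, -6), (-3, -21)) = 25.0
d((-23, -6), (4, 15)) = 34.2053
d((-23, -19), (-11, -13)) = 13.4164
d((-23, -19), (-13, 1)) = 22.3607
d((-23, -19), (26, -4)) = 51.2445
d((-23, -19), (-3, -21)) = 20.0998
d((-23, -19), (4, 15)) = 43.4166
d((-11, -13), (-13, 1)) = 14.1421
d((-11, -13), (26, -4)) = 38.0789
d((-11, -13), (-3, -21)) = 11.3137
d((-11, -13), (4, 15)) = 31.7648
d((-13, 1), (26, -4)) = 39.3192
d((-13, 1), (-3, -21)) = 24.1661
d((-13, 1), (4, 15)) = 22.0227
d((26, -4), (-3, -21)) = 33.6155
d((26, -4), (4, 15)) = 29.0689
d((-3, -21), (4, 15)) = 36.6742

Closest pair: (-19, -25) and (-23, -19) with distance 7.2111

The closest pair is (-19, -25) and (-23, -19) with Euclidean distance 7.2111. For 8 points, brute-force pairwise comparison is shown above. For large n, the divide-and-conquer algorithm (sort by x, recurse on halves, check the dividing strip) achieves O(n log n).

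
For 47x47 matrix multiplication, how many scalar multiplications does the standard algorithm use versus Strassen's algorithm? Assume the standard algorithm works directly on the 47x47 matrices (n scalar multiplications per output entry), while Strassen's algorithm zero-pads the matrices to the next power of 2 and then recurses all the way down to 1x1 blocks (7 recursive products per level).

Matrix multiplication for 47x47 matrices:

Strassen's algorithm requires power-of-2 dimensions. Pad 47x47 to 64x64 (next power of 2).

Standard algorithm: 47^3 = 103823 multiplications
Strassen's algorithm: 7^(log2(64)) = 7^6 = 117649 multiplications
Difference: 103823 - 117649 = -13826 (Strassen uses MORE here due to padding overhead — for small or just-over-power-of-2 n, padding can outweigh the per-level savings)

Standard: 103823 multiplications (47^3). Strassen: 117649 multiplications (7^6, after padding to 64x64). Strassen reduces 8 recursive multiplications to 7 at each level.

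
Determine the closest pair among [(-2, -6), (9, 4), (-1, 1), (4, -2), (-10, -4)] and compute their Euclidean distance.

Computing all pairwise distances among 5 points:

d((-2, -6), (9, 4)) = 14.8661
d((-2, -6), (-1, 1)) = 7.0711
d((-2, -6), (4, -2)) = 7.2111
d((-2, -6), (-10, -4)) = 8.2462
d((9, 4), (-1, 1)) = 10.4403
d((9, 4), (4, -2)) = 7.8102
d((9, 4), (-10, -4)) = 20.6155
d((-1, 1), (4, -2)) = 5.831 <-- minimum
d((-1, 1), (-10, -4)) = 10.2956
d((4, -2), (-10, -4)) = 14.1421

Closest pair: (-1, 1) and (4, -2) with distance 5.831

The closest pair is (-1, 1) and (4, -2) with Euclidean distance 5.831. For 5 points, brute-force pairwise comparison is shown above. For large n, the divide-and-conquer algorithm (sort by x, recurse on halves, check the dividing strip) achieves O(n log n).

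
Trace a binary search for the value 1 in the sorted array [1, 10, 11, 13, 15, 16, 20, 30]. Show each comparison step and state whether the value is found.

Binary search for 1 in [1, 10, 11, 13, 15, 16, 20, 30]:

lo=0, hi=7, mid=3, arr[mid]=13 -> 13 > 1, search left half
lo=0, hi=2, mid=1, arr[mid]=10 -> 10 > 1, search left half
lo=0, hi=0, mid=0, arr[mid]=1 -> Found target at index 0!

Binary search finds 1 at index 0 after 3 comparisons. The search repeatedly halves the search space by comparing with the middle element.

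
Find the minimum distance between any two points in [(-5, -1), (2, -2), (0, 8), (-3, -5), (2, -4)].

Computing all pairwise distances among 5 points:

d((-5, -1), (2, -2)) = 7.0711
d((-5, -1), (0, 8)) = 10.2956
d((-5, -1), (-3, -5)) = 4.4721
d((-5, -1), (2, -4)) = 7.6158
d((2, -2), (0, 8)) = 10.198
d((2, -2), (-3, -5)) = 5.831
d((2, -2), (2, -4)) = 2.0 <-- minimum
d((0, 8), (-3, -5)) = 13.3417
d((0, 8), (2, -4)) = 12.1655
d((-3, -5), (2, -4)) = 5.099

Closest pair: (2, -2) and (2, -4) with distance 2.0

The closest pair is (2, -2) and (2, -4) with Euclidean distance 2.0. For 5 points, brute-force pairwise comparison is shown above. For large n, the divide-and-conquer algorithm (sort by x, recurse on halves, check the dividing strip) achieves O(n log n).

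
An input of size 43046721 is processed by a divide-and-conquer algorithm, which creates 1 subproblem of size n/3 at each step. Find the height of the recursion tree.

For divide and conquer with division factor 3:

Problem sizes at each level:
Level 0: 43046721
Level 1: 14348907
Level 2: 4782969
Level 3: 1594323
Level 4: 531441
Level 5: 177147
Level 6: 59049
Level 7: 19683
Level 8: 6561
Level 9: 2187
Level 10: 729
Level 11: 243
Level 12: 81
Level 13: 27
Level 14: 9
Level 15: 3
Level 16: 1

The root is level 0 and the size-1 base case is level 16 (the tree spans levels 0 through 16, i.e. 17 levels counting the root), so the depth is the number of divisions: log_3(43046721) = 16

The recursion tree depth is log_3(43046721) = 16. At each level, the problem size is divided by 3, so it takes 16 divisions to reduce to a base case of size 1. The algorithm makes 1 recursive call at each level.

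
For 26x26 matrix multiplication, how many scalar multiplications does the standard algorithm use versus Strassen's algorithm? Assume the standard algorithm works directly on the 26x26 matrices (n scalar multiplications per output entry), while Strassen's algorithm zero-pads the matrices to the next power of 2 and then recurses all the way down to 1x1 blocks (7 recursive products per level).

Matrix multiplication for 26x26 matrices:

Strassen's algorithm requires power-of-2 dimensions. Pad 26x26 to 32x32 (next power of 2).

Standard algorithm: 26^3 = 17576 multiplications
Strassen's algorithm: 7^(log2(32)) = 7^5 = 16807 multiplications
Savings: 17576 - 16807 = 769 multiplications

Standard: 17576 multiplications (26^3). Strassen: 16807 multiplications (7^5, after padding to 32x32). Strassen reduces 8 recursive multiplications to 7 at each level.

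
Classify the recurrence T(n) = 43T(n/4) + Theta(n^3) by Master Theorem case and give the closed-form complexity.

Master Theorem for T(n) = 43T(n/4) + O(n^3):

a = 43, b = 4, c = 3
log_b(a) = log_4(43) = 2.7131

Case 3: c = 3 > log_4(43) = 2.7131
T(n) = O(n^3) = O(n^3)

For T(n) = 43T(n/4) + O(n^3): log_4(43) = 2.7131. This is Case 3 of the Master Theorem (c > log_b(a), work dominated by root), giving O(n^3).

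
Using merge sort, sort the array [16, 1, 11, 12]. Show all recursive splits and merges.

Merge sort trace:

Split: [16, 1, 11, 12] -> [16, 1] and [11, 12]
  Split: [16, 1] -> [16] and [1]
  Merge: [16] + [1] -> [1, 16]
  Split: [11, 12] -> [11] and [12]
  Merge: [11] + [12] -> [11, 12]
Merge: [1, 16] + [11, 12] -> [1, 11, 12, 16]

Final sorted array: [1, 11, 12, 16]

The merge sort proceeds by recursively splitting the array and merging sorted halves.
After all merges, the sorted array is [1, 11, 12, 16].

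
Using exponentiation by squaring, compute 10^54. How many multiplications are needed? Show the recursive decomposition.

Computing 10^54 by squaring (build up from 10^1; each line after the first costs one multiplication):

10^1 = 10
10^2 = (10^1)^2 = 10^2 = 100
10^3 = 10 * 10^2 = 10 * 100 = 1000
10^6 = (10^3)^2 = 1000^2 = 1000000
10^12 = (10^6)^2 = 1000000^2 = 1000000000000
10^13 = 10 * 10^12 = 10 * 1000000000000 = 10000000000000
10^26 = (10^13)^2 = 10000000000000^2 = 100000000000000000000000000
10^27 = 10 * 10^26 = 10 * 100000000000000000000000000 = 1000000000000000000000000000
10^54 = (10^27)^2 = 1000000000000000000000000000^2 = 1000000000000000000000000000000000000000000000000000000

Result: 1000000000000000000000000000000000000000000000000000000
Multiplications needed: 8 (8 lines after 10^1)

10^54 = 1000000000000000000000000000000000000000000000000000000. Using exponentiation by squaring, this requires 8 multiplications. The key idea: if the exponent is even, square the half-power; if odd, multiply by the base once.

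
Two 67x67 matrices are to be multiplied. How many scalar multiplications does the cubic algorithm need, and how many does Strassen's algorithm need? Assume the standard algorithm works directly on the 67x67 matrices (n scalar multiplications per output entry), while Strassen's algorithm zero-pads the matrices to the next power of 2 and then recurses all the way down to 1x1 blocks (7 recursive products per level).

Matrix multiplication for 67x67 matrices:

Strassen's algorithm requires power-of-2 dimensions. Pad 67x67 to 128x128 (next power of 2).

Standard algorithm: 67^3 = 300763 multiplications
Strassen's algorithm: 7^(log2(128)) = 7^7 = 823543 multiplications
Difference: 300763 - 823543 = -522780 (Strassen uses MORE here due to padding overhead — for small or just-over-power-of-2 n, padding can outweigh the per-level savings)

Standard: 300763 multiplications (67^3). Strassen: 823543 multiplications (7^7, after padding to 128x128). Strassen reduces 8 recursive multiplications to 7 at each level.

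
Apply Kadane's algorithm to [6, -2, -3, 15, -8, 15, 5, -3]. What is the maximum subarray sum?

Using Kadane's algorithm on [6, -2, -3, 15, -8, 15, 5, -3]:

Scanning through the array:
Position 1 (value -2): max_ending_here = 4, max_so_far = 6
Position 2 (value -3): max_ending_here = 1, max_so_far = 6
Position 3 (value 15): max_ending_here = 16, max_so_far = 16
Position 4 (value -8): max_ending_here = 8, max_so_far = 16
Position 5 (value 15): max_ending_here = 23, max_so_far = 23
Position 6 (value 5): max_ending_here = 28, max_so_far = 28
Position 7 (value -3): max_ending_here = 25, max_so_far = 28

Maximum subarray: [6, -2, -3, 15, -8, 15, 5]
Maximum sum: 28

The maximum subarray is [6, -2, -3, 15, -8, 15, 5] with sum 28. This subarray runs from index 0 to index 6.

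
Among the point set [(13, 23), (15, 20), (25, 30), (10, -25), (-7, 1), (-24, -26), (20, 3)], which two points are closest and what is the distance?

Computing all pairwise distances among 7 points:

d((13, 23), (15, 20)) = 3.6056 <-- minimum
d((13, 23), (25, 30)) = 13.8924
d((13, 23), (10, -25)) = 48.0937
d((13, 23), (-7, 1)) = 29.7321
d((13, 23), (-24, -26)) = 61.4003
d((13, 23), (20, 3)) = 21.1896
d((15, 20), (25, 30)) = 14.1421
d((15, 20), (10, -25)) = 45.2769
d((15, 20), (-7, 1)) = 29.0689
d((15, 20), (-24, -26)) = 60.3075
d((15, 20), (20, 3)) = 17.72
d((25, 30), (10, -25)) = 57.0088
d((25, 30), (-7, 1)) = 43.1856
d((25, 30), (-24, -26)) = 74.411
d((25, 30), (20, 3)) = 27.4591
d((10, -25), (-7, 1)) = 31.0644
d((10, -25), (-24, -26)) = 34.0147
d((10, -25), (20, 3)) = 29.7321
d((-7, 1), (-24, -26)) = 31.9061
d((-7, 1), (20, 3)) = 27.074
d((-24, -26), (20, 3)) = 52.6972

Closest pair: (13, 23) and (15, 20) with distance 3.6056

The closest pair is (13, 23) and (15, 20) with Euclidean distance 3.6056. For 7 points, brute-force pairwise comparison is shown above. For large n, the divide-and-conquer algorithm (sort by x, recurse on halves, check the dividing strip) achieves O(n log n).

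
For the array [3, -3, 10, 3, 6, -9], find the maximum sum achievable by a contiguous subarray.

Using Kadane's algorithm on [3, -3, 10, 3, 6, -9]:

Scanning through the array:
Position 1 (value -3): max_ending_here = 0, max_so_far = 3
Position 2 (value 10): max_ending_here = 10, max_so_far = 10
Position 3 (value 3): max_ending_here = 13, max_so_far = 13
Position 4 (value 6): max_ending_here = 19, max_so_far = 19
Position 5 (value -9): max_ending_here = 10, max_so_far = 19

Maximum subarray: [3, -3, 10, 3, 6]
Maximum sum: 19

The maximum subarray is [3, -3, 10, 3, 6] with sum 19. This subarray runs from index 0 to index 4.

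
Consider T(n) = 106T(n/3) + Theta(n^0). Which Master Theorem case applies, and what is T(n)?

Master Theorem for T(n) = 106T(n/3) + O(n^0):

a = 106, b = 3, c = 0
log_b(a) = log_3(106) = 4.2448

Case 1: c = 0 < log_3(106) = 4.2448
T(n) = O(n^(log_3 106))

For T(n) = 106T(n/3) + O(n^0): log_3(106) = 4.2448. This is Case 1 of the Master Theorem (c < log_b(a), work dominated by leaves), giving O(n^(log_3 106)).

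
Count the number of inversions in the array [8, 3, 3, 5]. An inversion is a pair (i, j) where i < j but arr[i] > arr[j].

Finding inversions in [8, 3, 3, 5]:

(0, 1): arr[0]=8 > arr[1]=3
(0, 2): arr[0]=8 > arr[2]=3
(0, 3): arr[0]=8 > arr[3]=5

Total inversions: 3

The array has 3 inversion(s): (0,1), (0,2), (0,3). Each pair (i,j) satisfies i < j and arr[i] > arr[j].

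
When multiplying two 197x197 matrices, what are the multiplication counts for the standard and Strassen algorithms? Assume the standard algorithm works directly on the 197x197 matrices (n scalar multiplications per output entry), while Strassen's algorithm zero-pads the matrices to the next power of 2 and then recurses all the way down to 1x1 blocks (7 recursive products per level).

Matrix multiplication for 197x197 matrices:

Strassen's algorithm requires power-of-2 dimensions. Pad 197x197 to 256x256 (next power of 2).

Standard algorithm: 197^3 = 7645373 multiplications
Strassen's algorithm: 7^(log2(256)) = 7^8 = 5764801 multiplications
Savings: 7645373 - 5764801 = 1880572 multiplications

Standard: 7645373 multiplications (197^3). Strassen: 5764801 multiplications (7^8, after padding to 256x256). Strassen reduces 8 recursive multiplications to 7 at each level.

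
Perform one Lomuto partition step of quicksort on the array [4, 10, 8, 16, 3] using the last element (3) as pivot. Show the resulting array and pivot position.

Lomuto partition with pivot = 3:

Initial array: [4, 10, 8, 16, 3]

arr[0]=4 > 3: no swap
arr[1]=10 > 3: no swap
arr[2]=8 > 3: no swap
arr[3]=16 > 3: no swap

Place pivot at position 0: [3, 10, 8, 16, 4]
Pivot position: 0

After partitioning with pivot 3, the array becomes [3, 10, 8, 16, 4]. The pivot is placed at index 0. All elements to the left of the pivot are <= 3, and all elements to the right are > 3.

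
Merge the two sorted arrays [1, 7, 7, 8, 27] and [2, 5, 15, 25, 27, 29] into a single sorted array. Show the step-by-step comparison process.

Merging process:

Compare 1 vs 2: take 1 from left. Merged: [1]
Compare 7 vs 2: take 2 from right. Merged: [1, 2]
Compare 7 vs 5: take 5 from right. Merged: [1, 2, 5]
Compare 7 vs 15: take 7 from left. Merged: [1, 2, 5, 7]
Compare 7 vs 15: take 7 from left. Merged: [1, 2, 5, 7, 7]
Compare 8 vs 15: take 8 from left. Merged: [1, 2, 5, 7, 7, 8]
Compare 27 vs 15: take 15 from right. Merged: [1, 2, 5, 7, 7, 8, 15]
Compare 27 vs 25: take 25 from right. Merged: [1, 2, 5, 7, 7, 8, 15, 25]
Compare 27 vs 27: take 27 from left. Merged: [1, 2, 5, 7, 7, 8, 15, 25, 27]
Append remaining from right: [27, 29]. Merged: [1, 2, 5, 7, 7, 8, 15, 25, 27, 27, 29]

Final merged array: [1, 2, 5, 7, 7, 8, 15, 25, 27, 27, 29]
Total comparisons: 9

The merged array is [1, 2, 5, 7, 7, 8, 15, 25, 27, 27, 29], requiring 9 comparisons. The merge step runs in O(n) time where n is the total number of elements.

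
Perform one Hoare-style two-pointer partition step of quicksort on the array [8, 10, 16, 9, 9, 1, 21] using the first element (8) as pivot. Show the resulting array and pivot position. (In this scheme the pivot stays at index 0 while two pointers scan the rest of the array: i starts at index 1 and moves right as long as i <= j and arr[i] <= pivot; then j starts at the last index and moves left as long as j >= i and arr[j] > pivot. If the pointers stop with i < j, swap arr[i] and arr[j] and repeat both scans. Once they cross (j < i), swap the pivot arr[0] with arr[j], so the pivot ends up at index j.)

Hoare-style two-pointer partition with pivot = 8:

Initial array: [8, 10, 16, 9, 9, 1, 21]

Pointers start at i = 1, j = 6.
i stops at index 1 (arr[1]=10 > 8), j stops at index 5 (arr[5]=1 <= 8): swap arr[1] and arr[5], array becomes [8, 1, 16, 9, 9, 10, 21]
i ends at 2, j ends at 1: the pointers have crossed (j < i), so scanning stops.

Swap pivot arr[0] with arr[1] to place pivot at position 1: [1, 8, 16, 9, 9, 10, 21]
Pivot position: 1

After partitioning with pivot 8, the array becomes [1, 8, 16, 9, 9, 10, 21]. The pivot is placed at index 1. All elements to the left of the pivot are <= 8, and all elements to the right are > 8.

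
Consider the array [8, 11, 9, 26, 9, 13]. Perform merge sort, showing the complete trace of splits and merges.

Merge sort trace:

Split: [8, 11, 9, 26, 9, 13] -> [8, 11, 9] and [26, 9, 13]
  Split: [8, 11, 9] -> [8] and [11, 9]
    Split: [11, 9] -> [11] and [9]
    Merge: [11] + [9] -> [9, 11]
  Merge: [8] + [9, 11] -> [8, 9, 11]
  Split: [26, 9, 13] -> [26] and [9, 13]
    Split: [9, 13] -> [9] and [13]
    Merge: [9] + [13] -> [9, 13]
  Merge: [26] + [9, 13] -> [9, 13, 26]
Merge: [8, 9, 11] + [9, 13, 26] -> [8, 9, 9, 11, 13, 26]

Final sorted array: [8, 9, 9, 11, 13, 26]

The merge sort proceeds by recursively splitting the array and merging sorted halves.
After all merges, the sorted array is [8, 9, 9, 11, 13, 26].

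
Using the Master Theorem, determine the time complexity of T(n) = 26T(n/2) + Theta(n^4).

Master Theorem for T(n) = 26T(n/2) + O(n^4):

a = 26, b = 2, c = 4
log_b(a) = log_2(26) = 4.7004

Case 1: c = 4 < log_2(26) = 4.7004
T(n) = O(n^(log_2 26))

For T(n) = 26T(n/2) + O(n^4): log_2(26) = 4.7004. This is Case 1 of the Master Theorem (c < log_b(a), work dominated by leaves), giving O(n^(log_2 26)).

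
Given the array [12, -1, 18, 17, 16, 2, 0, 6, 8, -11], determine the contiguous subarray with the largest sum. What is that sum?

Using Kadane's algorithm on [12, -1, 18, 17, 16, 2, 0, 6, 8, -11]:

Scanning through the array:
Position 1 (value -1): max_ending_here = 11, max_so_far = 12
Position 2 (value 18): max_ending_here = 29, max_so_far = 29
Position 3 (value 17): max_ending_here = 46, max_so_far = 46
Position 4 (value 16): max_ending_here = 62, max_so_far = 62
Position 5 (value 2): max_ending_here = 64, max_so_far = 64
Position 6 (value 0): max_ending_here = 64, max_so_far = 64
Position 7 (value 6): max_ending_here = 70, max_so_far = 70
Position 8 (value 8): max_ending_here = 78, max_so_far = 78
Position 9 (value -11): max_ending_here = 67, max_so_far = 78

Maximum subarray: [12, -1, 18, 17, 16, 2, 0, 6, 8]
Maximum sum: 78

The maximum subarray is [12, -1, 18, 17, 16, 2, 0, 6, 8] with sum 78. This subarray runs from index 0 to index 8.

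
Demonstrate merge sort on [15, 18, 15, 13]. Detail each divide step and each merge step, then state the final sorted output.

Merge sort trace:

Split: [15, 18, 15, 13] -> [15, 18] and [15, 13]
  Split: [15, 18] -> [15] and [18]
  Merge: [15] + [18] -> [15, 18]
  Split: [15, 13] -> [15] and [13]
  Merge: [15] + [13] -> [13, 15]
Merge: [15, 18] + [13, 15] -> [13, 15, 15, 18]

Final sorted array: [13, 15, 15, 18]

The merge sort proceeds by recursively splitting the array and merging sorted halves.
After all merges, the sorted array is [13, 15, 15, 18].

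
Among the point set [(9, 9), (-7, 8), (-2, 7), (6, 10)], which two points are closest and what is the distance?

Computing all pairwise distances among 4 points:

d((9, 9), (-7, 8)) = 16.0312
d((9, 9), (-2, 7)) = 11.1803
d((9, 9), (6, 10)) = 3.1623 <-- minimum
d((-7, 8), (-2, 7)) = 5.099
d((-7, 8), (6, 10)) = 13.1529
d((-2, 7), (6, 10)) = 8.544

Closest pair: (9, 9) and (6, 10) with distance 3.1623

The closest pair is (9, 9) and (6, 10) with Euclidean distance 3.1623. For 4 points, brute-force pairwise comparison is shown above. For large n, the divide-and-conquer algorithm (sort by x, recurse on halves, check the dividing strip) achieves O(n log n).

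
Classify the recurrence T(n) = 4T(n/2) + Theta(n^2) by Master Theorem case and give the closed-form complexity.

Master Theorem for T(n) = 4T(n/2) + O(n^2):

a = 4, b = 2, c = 2
log_b(a) = log_2(4) = 2.0000

Case 2: c = 2 = log_2(4) = 2.0000
T(n) = O(n^2 log n) = O(n^2 log n)

For T(n) = 4T(n/2) + O(n^2): log_2(4) = 2.0000. This is Case 2 of the Master Theorem (c = log_b(a), equal work at all levels), giving O(n^2 log n).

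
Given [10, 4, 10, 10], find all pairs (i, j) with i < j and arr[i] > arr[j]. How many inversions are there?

Finding inversions in [10, 4, 10, 10]:

(0, 1): arr[0]=10 > arr[1]=4

Total inversions: 1

The array has 1 inversion(s): (0,1). Each pair (i,j) satisfies i < j and arr[i] > arr[j].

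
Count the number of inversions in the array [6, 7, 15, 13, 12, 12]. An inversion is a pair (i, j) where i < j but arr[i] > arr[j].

Finding inversions in [6, 7, 15, 13, 12, 12]:

(2, 3): arr[2]=15 > arr[3]=13
(2, 4): arr[2]=15 > arr[4]=12
(2, 5): arr[2]=15 > arr[5]=12
(3, 4): arr[3]=13 > arr[4]=12
(3, 5): arr[3]=13 > arr[5]=12

Total inversions: 5

The array has 5 inversion(s): (2,3), (2,4), (2,5), (3,4), (3,5). Each pair (i,j) satisfies i < j and arr[i] > arr[j].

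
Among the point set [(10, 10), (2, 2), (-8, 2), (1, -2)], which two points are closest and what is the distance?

Computing all pairwise distances among 4 points:

d((10, 10), (2, 2)) = 11.3137
d((10, 10), (-8, 2)) = 19.6977
d((10, 10), (1, -2)) = 15.0
d((2, 2), (-8, 2)) = 10.0
d((2, 2), (1, -2)) = 4.1231 <-- minimum
d((-8, 2), (1, -2)) = 9.8489

Closest pair: (2, 2) and (1, -2) with distance 4.1231

The closest pair is (2, 2) and (1, -2) with Euclidean distance 4.1231. For 4 points, brute-force pairwise comparison is shown above. For large n, the divide-and-conquer algorithm (sort by x, recurse on halves, check the dividing strip) achieves O(n log n).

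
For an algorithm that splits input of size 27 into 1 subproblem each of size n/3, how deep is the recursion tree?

For divide and conquer with division factor 3:

Problem sizes at each level:
Level 0: 27
Level 1: 9
Level 2: 3
Level 3: 1

The root is level 0 and the size-1 base case is level 3 (the tree spans levels 0 through 3, i.e. 4 levels counting the root), so the depth is the number of divisions: log_3(27) = 3

The recursion tree depth is log_3(27) = 3. At each level, the problem size is divided by 3, so it takes 3 divisions to reduce to a base case of size 1. The algorithm makes 1 recursive call at each level.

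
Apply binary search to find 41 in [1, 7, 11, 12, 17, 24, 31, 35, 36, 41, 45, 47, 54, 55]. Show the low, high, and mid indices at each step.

Binary search for 41 in [1, 7, 11, 12, 17, 24, 31, 35, 36, 41, 45, 47, 54, 55]:

lo=0, hi=13, mid=6, arr[mid]=31 -> 31 < 41, search right half
lo=7, hi=13, mid=10, arr[mid]=45 -> 45 > 41, search left half
lo=7, hi=9, mid=8, arr[mid]=36 -> 36 < 41, search right half
lo=9, hi=9, mid=9, arr[mid]=41 -> Found target at index 9!

Binary search finds 41 at index 9 after 4 comparisons. The search repeatedly halves the search space by comparing with the middle element.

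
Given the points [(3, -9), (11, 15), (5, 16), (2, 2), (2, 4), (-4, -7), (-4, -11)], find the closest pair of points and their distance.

Computing all pairwise distances among 7 points:

d((3, -9), (11, 15)) = 25.2982
d((3, -9), (5, 16)) = 25.0799
d((3, -9), (2, 2)) = 11.0454
d((3, -9), (2, 4)) = 13.0384
d((3, -9), (-4, -7)) = 7.2801
d((3, -9), (-4, -11)) = 7.2801
d((11, 15), (5, 16)) = 6.0828
d((11, 15), (2, 2)) = 15.8114
d((11, 15), (2, 4)) = 14.2127
d((11, 15), (-4, -7)) = 26.6271
d((11, 15), (-4, -11)) = 30.0167
d((5, 16), (2, 2)) = 14.3178
d((5, 16), (2, 4)) = 12.3693
d((5, 16), (-4, -7)) = 24.6982
d((5, 16), (-4, -11)) = 28.4605
d((2, 2), (2, 4)) = 2.0 <-- minimum
d((2, 2), (-4, -7)) = 10.8167
d((2, 2), (-4, -11)) = 14.3178
d((2, 4), (-4, -7)) = 12.53
d((2, 4), (-4, -11)) = 16.1555
d((-4, -7), (-4, -11)) = 4.0

Closest pair: (2, 2) and (2, 4) with distance 2.0

The closest pair is (2, 2) and (2, 4) with Euclidean distance 2.0. For 7 points, brute-force pairwise comparison is shown above. For large n, the divide-and-conquer algorithm (sort by x, recurse on halves, check the dividing strip) achieves O(n log n).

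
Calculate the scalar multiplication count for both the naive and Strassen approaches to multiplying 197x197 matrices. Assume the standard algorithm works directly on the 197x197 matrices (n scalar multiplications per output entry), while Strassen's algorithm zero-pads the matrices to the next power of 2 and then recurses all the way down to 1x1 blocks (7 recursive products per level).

Matrix multiplication for 197x197 matrices:

Strassen's algorithm requires power-of-2 dimensions. Pad 197x197 to 256x256 (next power of 2).

Standard algorithm: 197^3 = 7645373 multiplications
Strassen's algorithm: 7^(log2(256)) = 7^8 = 5764801 multiplications
Savings: 7645373 - 5764801 = 1880572 multiplications

Standard: 7645373 multiplications (197^3). Strassen: 5764801 multiplications (7^8, after padding to 256x256). Strassen reduces 8 recursive multiplications to 7 at each level.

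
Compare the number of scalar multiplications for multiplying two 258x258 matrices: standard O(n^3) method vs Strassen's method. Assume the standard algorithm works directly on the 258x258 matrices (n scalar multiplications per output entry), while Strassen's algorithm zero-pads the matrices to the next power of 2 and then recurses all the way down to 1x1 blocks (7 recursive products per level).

Matrix multiplication for 258x258 matrices:

Strassen's algorithm requires power-of-2 dimensions. Pad 258x258 to 512x512 (next power of 2).

Standard algorithm: 258^3 = 17173512 multiplications
Strassen's algorithm: 7^(log2(512)) = 7^9 = 40353607 multiplications
Difference: 17173512 - 40353607 = -23180095 (Strassen uses MORE here due to padding overhead — for small or just-over-power-of-2 n, padding can outweigh the per-level savings)

Standard: 17173512 multiplications (258^3). Strassen: 40353607 multiplications (7^9, after padding to 512x512). Strassen reduces 8 recursive multiplications to 7 at each level.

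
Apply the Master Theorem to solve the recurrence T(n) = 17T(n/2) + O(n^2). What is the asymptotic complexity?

Master Theorem for T(n) = 17T(n/2) + O(n^2):

a = 17, b = 2, c = 2
log_b(a) = log_2(17) = 4.0875

Case 1: c = 2 < log_2(17) = 4.0875
T(n) = O(n^(log_2 17))

For T(n) = 17T(n/2) + O(n^2): log_2(17) = 4.0875. This is Case 1 of the Master Theorem (c < log_b(a), work dominated by leaves), giving O(n^(log_2 17)).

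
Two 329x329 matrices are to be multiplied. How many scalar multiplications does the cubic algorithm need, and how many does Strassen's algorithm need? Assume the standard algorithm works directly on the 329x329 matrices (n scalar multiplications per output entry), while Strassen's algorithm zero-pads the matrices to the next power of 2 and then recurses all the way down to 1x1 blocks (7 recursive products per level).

Matrix multiplication for 329x329 matrices:

Strassen's algorithm requires power-of-2 dimensions. Pad 329x329 to 512x512 (next power of 2).

Standard algorithm: 329^3 = 35611289 multiplications
Strassen's algorithm: 7^(log2(512)) = 7^9 = 40353607 multiplications
Difference: 35611289 - 40353607 = -4742318 (Strassen uses MORE here due to padding overhead — for small or just-over-power-of-2 n, padding can outweigh the per-level savings)

Standard: 35611289 multiplications (329^3). Strassen: 40353607 multiplications (7^9, after padding to 512x512). Strassen reduces 8 recursive multiplications to 7 at each level.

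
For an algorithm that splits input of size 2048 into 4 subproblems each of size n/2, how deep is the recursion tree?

For divide and conquer with division factor 2:

Problem sizes at each level:
Level 0: 2048
Level 1: 1024
Level 2: 512
Level 3: 256
Level 4: 128
Level 5: 64
Level 6: 32
Level 7: 16
Level 8: 8
Level 9: 4
Level 10: 2
Level 11: 1

The root is level 0 and the size-1 base case is level 11 (the tree spans levels 0 through 11, i.e. 12 levels counting the root), so the depth is the number of divisions: log_2(2048) = 11

The recursion tree depth is log_2(2048) = 11. At each level, the problem size is divided by 2, so it takes 11 divisions to reduce to a base case of size 1. The algorithm makes 4 recursive calls at each level.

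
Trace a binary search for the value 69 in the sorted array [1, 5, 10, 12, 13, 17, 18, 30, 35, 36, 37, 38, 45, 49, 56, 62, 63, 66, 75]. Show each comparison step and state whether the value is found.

Binary search for 69 in [1, 5, 10, 12, 13, 17, 18, 30, 35, 36, 37, 38, 45, 49, 56, 62, 63, 66, 75]:

lo=0, hi=18, mid=9, arr[mid]=36 -> 36 < 69, search right half
lo=10, hi=18, mid=14, arr[mid]=56 -> 56 < 69, search right half
lo=15, hi=18, mid=16, arr[mid]=63 -> 63 < 69, search right half
lo=17, hi=18, mid=17, arr[mid]=66 -> 66 < 69, search right half
lo=18, hi=18, mid=18, arr[mid]=75 -> 75 > 69, search left half
lo=18 > hi=17, target 69 not found

Binary search determines that 69 is not in the array after 5 comparisons. The search space was exhausted without finding the target.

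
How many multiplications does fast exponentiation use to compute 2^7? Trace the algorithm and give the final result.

Computing 2^7 by squaring (build up from 2^1; each line after the first costs one multiplication):

2^1 = 2
2^2 = (2^1)^2 = 2^2 = 4
2^3 = 2 * 2^2 = 2 * 4 = 8
2^6 = (2^3)^2 = 8^2 = 64
2^7 = 2 * 2^6 = 2 * 64 = 128

Result: 128
Multiplications needed: 4 (4 lines after 2^1)

2^7 = 128. Using exponentiation by squaring, this requires 4 multiplications. The key idea: if the exponent is even, square the half-power; if odd, multiply by the base once.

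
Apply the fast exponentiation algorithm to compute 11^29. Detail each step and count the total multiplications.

Computing 11^29 by squaring (build up from 11^1; each line after the first costs one multiplication):

11^1 = 11
11^2 = (11^1)^2 = 11^2 = 121
11^3 = 11 * 11^2 = 11 * 121 = 1331
11^6 = (11^3)^2 = 1331^2 = 1771561
11^7 = 11 * 11^6 = 11 * 1771561 = 19487171
11^14 = (11^7)^2 = 19487171^2 = 379749833583241
11^28 = (11^14)^2 = 379749833583241^2 = 144209936106499234037676064081
11^29 = 11 * 11^28 = 11 * 144209936106499234037676064081 = 1586309297171491574414436704891

Result: 1586309297171491574414436704891
Multiplications needed: 7 (7 lines after 11^1)

11^29 = 1586309297171491574414436704891. Using exponentiation by squaring, this requires 7 multiplications. The key idea: if the exponent is even, square the half-power; if odd, multiply by the base once.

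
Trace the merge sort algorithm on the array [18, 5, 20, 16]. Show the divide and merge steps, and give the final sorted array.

Merge sort trace:

Split: [18, 5, 20, 16] -> [18, 5] and [20, 16]
  Split: [18, 5] -> [18] and [5]
  Merge: [18] + [5] -> [5, 18]
  Split: [20, 16] -> [20] and [16]
  Merge: [20] + [16] -> [16, 20]
Merge: [5, 18] + [16, 20] -> [5, 16, 18, 20]

Final sorted array: [5, 16, 18, 20]

The merge sort proceeds by recursively splitting the array and merging sorted halves.
After all merges, the sorted array is [5, 16, 18, 20].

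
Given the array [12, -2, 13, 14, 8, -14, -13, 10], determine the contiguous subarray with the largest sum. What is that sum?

Using Kadane's algorithm on [12, -2, 13, 14, 8, -14, -13, 10]:

Scanning through the array:
Position 1 (value -2): max_ending_here = 10, max_so_far = 12
Position 2 (value 13): max_ending_here = 23, max_so_far = 23
Position 3 (value 14): max_ending_here = 37, max_so_far = 37
Position 4 (value 8): max_ending_here = 45, max_so_far = 45
Position 5 (value -14): max_ending_here = 31, max_so_far = 45
Position 6 (value -13): max_ending_here = 18, max_so_far = 45
Position 7 (value 10): max_ending_here = 28, max_so_far = 45

Maximum subarray: [12, -2, 13, 14, 8]
Maximum sum: 45

The maximum subarray is [12, -2, 13, 14, 8] with sum 45. This subarray runs from index 0 to index 4.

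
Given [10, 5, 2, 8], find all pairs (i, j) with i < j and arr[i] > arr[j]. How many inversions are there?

Finding inversions in [10, 5, 2, 8]:

(0, 1): arr[0]=10 > arr[1]=5
(0, 2): arr[0]=10 > arr[2]=2
(0, 3): arr[0]=10 > arr[3]=8
(1, 2): arr[1]=5 > arr[2]=2

Total inversions: 4

The array has 4 inversion(s): (0,1), (0,2), (0,3), (1,2). Each pair (i,j) satisfies i < j and arr[i] > arr[j].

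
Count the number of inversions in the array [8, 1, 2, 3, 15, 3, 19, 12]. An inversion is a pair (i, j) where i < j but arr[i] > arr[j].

Finding inversions in [8, 1, 2, 3, 15, 3, 19, 12]:

(0, 1): arr[0]=8 > arr[1]=1
(0, 2): arr[0]=8 > arr[2]=2
(0, 3): arr[0]=8 > arr[3]=3
(0, 5): arr[0]=8 > arr[5]=3
(4, 5): arr[4]=15 > arr[5]=3
(4, 7): arr[4]=15 > arr[7]=12
(6, 7): arr[6]=19 > arr[7]=12

Total inversions: 7

The array has 7 inversion(s): (0,1), (0,2), (0,3), (0,5), (4,5), (4,7), (6,7). Each pair (i,j) satisfies i < j and arr[i] > arr[j].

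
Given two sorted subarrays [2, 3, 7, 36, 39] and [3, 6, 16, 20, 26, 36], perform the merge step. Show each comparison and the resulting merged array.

Merging process:

Compare 2 vs 3: take 2 from left. Merged: [2]
Compare 3 vs 3: take 3 from left. Merged: [2, 3]
Compare 7 vs 3: take 3 from right. Merged: [2, 3, 3]
Compare 7 vs 6: take 6 from right. Merged: [2, 3, 3, 6]
Compare 7 vs 16: take 7 from left. Merged: [2, 3, 3, 6, 7]
Compare 36 vs 16: take 16 from right. Merged: [2, 3, 3, 6, 7, 16]
Compare 36 vs 20: take 20 from right. Merged: [2, 3, 3, 6, 7, 16, 20]
Compare 36 vs 26: take 26 from right. Merged: [2, 3, 3, 6, 7, 16, 20, 26]
Compare 36 vs 36: take 36 from left. Merged: [2, 3, 3, 6, 7, 16, 20, 26, 36]
Compare 39 vs 36: take 36 from right. Merged: [2, 3, 3, 6, 7, 16, 20, 26, 36, 36]
Append remaining from left: [39]. Merged: [2, 3, 3, 6, 7, 16, 20, 26, 36, 36, 39]

Final merged array: [2, 3, 3, 6, 7, 16, 20, 26, 36, 36, 39]
Total comparisons: 10

The merged array is [2, 3, 3, 6, 7, 16, 20, 26, 36, 36, 39], requiring 10 comparisons. The merge step runs in O(n) time where n is the total number of elements.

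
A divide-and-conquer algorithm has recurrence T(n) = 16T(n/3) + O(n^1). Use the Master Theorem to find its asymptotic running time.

Master Theorem for T(n) = 16T(n/3) + O(n^1):

a = 16, b = 3, c = 1
log_b(a) = log_3(16) = 2.5237

Case 1: c = 1 < log_3(16) = 2.5237
T(n) = O(n^(log_3 16))

For T(n) = 16T(n/3) + O(n^1): log_3(16) = 2.5237. This is Case 1 of the Master Theorem (c < log_b(a), work dominated by leaves), giving O(n^(log_3 16)).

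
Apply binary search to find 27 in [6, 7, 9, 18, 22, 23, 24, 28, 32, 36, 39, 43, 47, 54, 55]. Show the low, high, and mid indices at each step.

Binary search for 27 in [6, 7, 9, 18, 22, 23, 24, 28, 32, 36, 39, 43, 47, 54, 55]:

lo=0, hi=14, mid=7, arr[mid]=28 -> 28 > 27, search left half
lo=0, hi=6, mid=3, arr[mid]=18 -> 18 < 27, search right half
lo=4, hi=6, mid=5, arr[mid]=23 -> 23 < 27, search right half
lo=6, hi=6, mid=6, arr[mid]=24 -> 24 < 27, search right half
lo=7 > hi=6, target 27 not found

Binary search determines that 27 is not in the array after 4 comparisons. The search space was exhausted without finding the target.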